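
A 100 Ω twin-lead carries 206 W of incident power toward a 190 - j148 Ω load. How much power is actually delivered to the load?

P_delivered ≈ 148 W

|Γ| = |(90 − j148)/(290 − j148)| = 0.532
|Γ|² = 0.283
P_refl = |Γ|²·P_inc = 58.3 W, P_del = (1 − |Γ|²)·P_inc = 148 W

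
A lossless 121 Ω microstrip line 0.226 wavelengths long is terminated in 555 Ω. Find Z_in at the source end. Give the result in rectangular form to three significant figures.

βl = 2π × 0.226 = 81.4°
tan(βl) = tan(81.4°) = 6.58
Z_in = Z_0·(Z_L + jZ_0·tanβl)/(Z_0 + jZ_L·tanβl)
     = 121·(555 + j796)/(121 + j3650)

Z_in ≈ 27 − j17.5 Ω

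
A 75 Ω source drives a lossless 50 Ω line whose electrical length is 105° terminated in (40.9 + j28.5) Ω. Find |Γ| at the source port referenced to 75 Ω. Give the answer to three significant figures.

tan(βl) = -3.73
Z_in = Z_0·(Z_L + jZ_0·tanβl)/(Z_0 + jZ_L·tanβl) = 32 − j19.3 Ω
Γ_s = (Z_in − Z_s)/(Z_in + Z_s) = (-43 − j19.3)/(107 − j19.3), |Γ_s| = 0.434

|Γ| ≈ 0.434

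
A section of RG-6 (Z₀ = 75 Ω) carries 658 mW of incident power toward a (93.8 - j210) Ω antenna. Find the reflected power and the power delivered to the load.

|Γ| = |(18.8 − j210)/(168.8 − j210)| = 0.783
|Γ|² = 0.612
P_refl = |Γ|²·P_inc = 403 mW, P_del = (1 − |Γ|²)·P_inc = 255 mW

P_reflected ≈ 403 mW; P_delivered ≈ 255 mW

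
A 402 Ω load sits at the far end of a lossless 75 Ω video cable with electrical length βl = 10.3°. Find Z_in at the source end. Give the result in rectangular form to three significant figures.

Z_in ≈ 213 − j194 Ω

tan(βl) = tan(10.3°) = 0.182
Z_in = Z_0·(Z_L + jZ_0·tanβl)/(Z_0 + jZ_L·tanβl)
     = 75·(402 + j13.6)/(75 + j73.1)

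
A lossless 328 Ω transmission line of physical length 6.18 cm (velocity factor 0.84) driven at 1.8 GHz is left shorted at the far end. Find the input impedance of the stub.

Z_in ≈ −j126 Ω

λ = v/f = 0.84·c / 1.8 GHz = 0.14 m
βl = 2π·l/λ = 2π × 0.441 = 159°
tan(βl) = -0.386
For a shorted stub, Z_in = jZ_0·tan(βl)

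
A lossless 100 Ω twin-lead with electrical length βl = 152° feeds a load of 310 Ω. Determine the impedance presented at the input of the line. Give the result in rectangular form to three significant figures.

tan(βl) = tan(152°) = -0.532
Z_in = Z_0·(Z_L + jZ_0·tanβl)/(Z_0 + jZ_L·tanβl)
     = 100·(310 − j53.2)/(100 − j165)

Z_in ≈ 107 + j123 Ω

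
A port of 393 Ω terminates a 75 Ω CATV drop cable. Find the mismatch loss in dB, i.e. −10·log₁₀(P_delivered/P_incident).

Γ = (393 − 75)/(393 + 75) = 0.679
|Γ|² = 0.462, so P_del/P_inc = 1 − |Γ|² = 0.538
ML = −10·log₁₀(1 − |Γ|²)

mismatch loss ≈ 2.69 dB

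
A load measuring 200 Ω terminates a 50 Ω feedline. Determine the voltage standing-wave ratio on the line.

VSWR ≈ 4

Γ = (200 − 50)/(200 + 50) = 0.6
VSWR = (1 + 0.6)/(1 − 0.6)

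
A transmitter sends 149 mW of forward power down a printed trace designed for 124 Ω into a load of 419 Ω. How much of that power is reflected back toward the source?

P_reflected ≈ 44 mW

Γ = (419 − 124)/(419 + 124) = 0.543
|Γ|² = 0.295
P_refl = |Γ|²·P_inc = 44 mW, P_del = (1 − |Γ|²)·P_inc = 105 mW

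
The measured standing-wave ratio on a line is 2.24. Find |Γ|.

|Γ| ≈ 0.383

|Γ| = (S − 1)/(S + 1) = (2.24 − 1)/(2.24 + 1) = 1.24/3.24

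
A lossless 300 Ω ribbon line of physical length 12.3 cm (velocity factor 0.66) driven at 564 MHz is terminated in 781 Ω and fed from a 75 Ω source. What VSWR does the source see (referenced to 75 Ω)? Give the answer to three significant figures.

λ = v/f = 0.66·c / 564 MHz = 0.351 m
βl = 2π·l/λ = 2π × 0.35 = 126°
tan(βl) = -1.37
Z_in = Z_0·(Z_L + jZ_0·tanβl)/(Z_0 + jZ_L·tanβl) = 164 + j173 Ω
Γ_s = (Z_in − Z_s)/(Z_in + Z_s) = (88.8 + j173)/(239 + j173), |Γ_s| = 0.66
VSWR = (1 + |Γ_s|)/(1 − |Γ_s|)

VSWR ≈ 4.88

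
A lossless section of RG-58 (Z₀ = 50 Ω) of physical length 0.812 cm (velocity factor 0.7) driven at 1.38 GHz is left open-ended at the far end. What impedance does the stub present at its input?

λ = v/f = 0.7·c / 1.38 GHz = 0.152 m
βl = 2π·l/λ = 2π × 0.0534 = 19.2°
tan(βl) = 0.348
For an open-ended stub, Z_in = −jZ_0·cot(βl) = −jZ_0/tan(βl)

Z_in ≈ −j144 Ω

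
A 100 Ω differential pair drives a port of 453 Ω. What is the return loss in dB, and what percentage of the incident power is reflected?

RL ≈ 3.9 dB; 40.7% of incident power reflected

Γ = (453 − 100)/(453 + 100) = 0.638
RL = −20·log₁₀(0.638) = 3.9 dB
P_refl/P_inc = |Γ|² = 0.407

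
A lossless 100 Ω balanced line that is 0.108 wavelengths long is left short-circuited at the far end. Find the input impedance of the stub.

Z_in ≈ +j80.6 Ω

βl = 2π × 0.108 = 38.9°
tan(βl) = 0.806
For a short-circuited stub, Z_in = jZ_0·tan(βl)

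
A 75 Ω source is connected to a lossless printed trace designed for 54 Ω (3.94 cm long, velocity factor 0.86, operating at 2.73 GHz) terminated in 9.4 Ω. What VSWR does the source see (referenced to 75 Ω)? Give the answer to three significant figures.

λ = v/f = 0.86·c / 2.73 GHz = 0.0945 m
βl = 2π·l/λ = 2π × 0.417 = 150°
tan(βl) = -0.575
Z_in = Z_0·(Z_L + jZ_0·tanβl)/(Z_0 + jZ_L·tanβl) = 12.4 − j29.8 Ω
Γ_s = (Z_in − Z_s)/(Z_in + Z_s) = (-62.6 − j29.8)/(87.4 − j29.8), |Γ_s| = 0.751
VSWR = (1 + |Γ_s|)/(1 − |Γ_s|)

VSWR ≈ 7.04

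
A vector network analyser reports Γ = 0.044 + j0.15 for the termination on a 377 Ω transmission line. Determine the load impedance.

Z_L ≈ 393 + j121 Ω

Z_L = Z_0·(1 + Γ)/(1 − Γ) = 377·(1.04 + j0.15)/(0.956 − j0.15)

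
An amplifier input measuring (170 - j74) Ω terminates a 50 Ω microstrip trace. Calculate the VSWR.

VSWR ≈ 4.09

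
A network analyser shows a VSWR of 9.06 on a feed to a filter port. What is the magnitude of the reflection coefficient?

|Γ| ≈ 0.801

|Γ| = (S − 1)/(S + 1) = (9.06 − 1)/(9.06 + 1) = 8.06/10.1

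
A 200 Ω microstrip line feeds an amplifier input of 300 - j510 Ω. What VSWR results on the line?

Γ = (Z_L − Z_0)/(Z_L + Z_0) = (100 − j510)/(500 − j510)
|Γ| = 520/714 = 0.728
VSWR = (1 + |Γ|)/(1 − |Γ|) = 1.73/0.272

VSWR ≈ 6.34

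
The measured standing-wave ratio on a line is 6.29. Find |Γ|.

|Γ| = (S − 1)/(S + 1) = (6.29 − 1)/(6.29 + 1) = 5.29/7.29

|Γ| ≈ 0.726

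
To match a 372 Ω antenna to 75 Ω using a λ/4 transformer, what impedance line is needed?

Z_qwt = √(Z_0·R_L) = √(75 × 372) = √27900

Z_qwt ≈ 167 Ω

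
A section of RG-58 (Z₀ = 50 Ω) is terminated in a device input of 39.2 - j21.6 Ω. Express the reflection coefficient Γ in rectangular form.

Γ ≈ -0.059 − j0.256

Γ = (Z_L − Z_0)/(Z_L + Z_0) = (-10.8 − j21.6)/(89.2 − j21.6)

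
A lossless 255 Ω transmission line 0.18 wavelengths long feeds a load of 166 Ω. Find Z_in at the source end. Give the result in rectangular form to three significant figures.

βl = 2π × 0.18 = 64.8°
tan(βl) = tan(64.8°) = 2.13
Z_in = Z_0·(Z_L + jZ_0·tanβl)/(Z_0 + jZ_L·tanβl)
     = 255·(166 + j542)/(255 + j353)

Z_in ≈ 314 + j107 Ω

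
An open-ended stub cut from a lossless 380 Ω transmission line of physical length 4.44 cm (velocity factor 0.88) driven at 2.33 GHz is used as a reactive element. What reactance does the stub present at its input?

λ = v/f = 0.88·c / 2.33 GHz = 0.113 m
βl = 2π·l/λ = 2π × 0.392 = 141°
tan(βl) = -0.808
For an open-ended stub, Z_in = −jZ_0·cot(βl) = −jZ_0/tan(βl)

X_in ≈ 470 Ω (inductive)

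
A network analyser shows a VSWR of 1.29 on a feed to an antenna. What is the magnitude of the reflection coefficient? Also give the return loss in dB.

|Γ| ≈ 0.127; return loss ≈ 17.9 dB

|Γ| = (S − 1)/(S + 1) = (1.29 − 1)/(1.29 + 1) = 0.29/2.29
RL = −20·log₁₀|Γ| = −20·log₁₀(0.127)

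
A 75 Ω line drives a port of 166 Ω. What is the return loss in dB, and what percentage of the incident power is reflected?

RL ≈ 8.46 dB; 14.3% of incident power reflected

Γ = (166 − 75)/(166 + 75) = 0.378
RL = −20·log₁₀(0.378) = 8.46 dB
P_refl/P_inc = |Γ|² = 0.143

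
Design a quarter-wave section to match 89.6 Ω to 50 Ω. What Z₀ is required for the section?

Z_qwt ≈ 66.9 Ω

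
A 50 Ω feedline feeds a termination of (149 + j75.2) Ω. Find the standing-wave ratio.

VSWR ≈ 3.81

Γ = (Z_L − Z_0)/(Z_L + Z_0) = (99 + j75.2)/(199 + j75.2)
|Γ| = 124/213 = 0.584
VSWR = (1 + |Γ|)/(1 − |Γ|) = 1.58/0.416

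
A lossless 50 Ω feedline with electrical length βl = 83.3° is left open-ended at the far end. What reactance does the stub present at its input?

tan(βl) = 8.51
For an open-ended stub, Z_in = −jZ_0·cot(βl) = −jZ_0/tan(βl)

X_in ≈ -5.87 Ω (capacitive)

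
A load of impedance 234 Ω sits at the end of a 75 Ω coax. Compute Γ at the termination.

Γ = (Z_L − Z_0)/(Z_L + Z_0) = (234 − 75)/(234 + 75) = 159/309

Γ = 0.515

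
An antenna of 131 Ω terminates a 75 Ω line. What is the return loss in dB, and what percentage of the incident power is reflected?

RL ≈ 11.3 dB; 7.39% of incident power reflected

Γ = (131 − 75)/(131 + 75) = 0.272
RL = −20·log₁₀(0.272) = 11.3 dB
P_refl/P_inc = |Γ|² = 0.0739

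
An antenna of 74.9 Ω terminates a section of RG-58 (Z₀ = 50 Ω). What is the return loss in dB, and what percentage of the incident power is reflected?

Γ = (74.9 − 50)/(74.9 + 50) = 0.199
RL = −20·log₁₀(0.199) = 14 dB
P_refl/P_inc = |Γ|² = 0.0397

RL ≈ 14 dB; 3.97% of incident power reflected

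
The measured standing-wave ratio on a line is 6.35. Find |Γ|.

|Γ| ≈ 0.728

|Γ| = (S − 1)/(S + 1) = (6.35 − 1)/(6.35 + 1) = 5.35/7.35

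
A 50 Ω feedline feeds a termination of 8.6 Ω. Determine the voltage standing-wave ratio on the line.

VSWR ≈ 5.81

For a purely resistive load, VSWR = R_L/Z_0 or Z_0/R_L (whichever > 1) = 50/8.6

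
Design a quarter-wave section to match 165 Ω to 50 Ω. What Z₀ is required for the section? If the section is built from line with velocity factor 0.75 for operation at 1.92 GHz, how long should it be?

Z_qwt = √(Z_0·R_L) = √(50 × 165) = √8250
λ = 0.75·c/f = 0.117 m, so l = λ/4 = 0.0293 m

Z_qwt ≈ 90.8 Ω; length ≈ 2.93 cm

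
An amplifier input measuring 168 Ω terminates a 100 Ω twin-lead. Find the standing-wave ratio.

Γ = (168 − 100)/(168 + 100) = 0.254
VSWR = (1 + 0.254)/(1 − 0.254)

VSWR ≈ 1.68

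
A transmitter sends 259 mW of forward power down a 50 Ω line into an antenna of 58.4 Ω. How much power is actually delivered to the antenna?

P_delivered ≈ 257 mW

Γ = (58.4 − 50)/(58.4 + 50) = 0.0775
|Γ|² = 0.006
P_refl = |Γ|²·P_inc = 1.56 mW, P_del = (1 − |Γ|²)·P_inc = 257 mW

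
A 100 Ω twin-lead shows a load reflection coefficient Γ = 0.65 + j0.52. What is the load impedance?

Z_L = Z_0·(1 + Γ)/(1 − Γ) = 100·(1.65 + j0.52)/(0.35 − j0.52)

Z_L ≈ 78.2 + j265 Ω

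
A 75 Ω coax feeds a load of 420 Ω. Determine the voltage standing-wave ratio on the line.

VSWR ≈ 5.6

Γ = (420 − 75)/(420 + 75) = 0.697
VSWR = (1 + 0.697)/(1 − 0.697)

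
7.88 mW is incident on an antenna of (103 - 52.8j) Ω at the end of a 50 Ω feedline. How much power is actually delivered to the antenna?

|Γ| = |(53 − j52.8)/(153 − j52.8)| = 0.462
|Γ|² = 0.214
P_refl = |Γ|²·P_inc = 1.68 mW, P_del = (1 − |Γ|²)·P_inc = 6.2 mW

P_delivered ≈ 6.2 mW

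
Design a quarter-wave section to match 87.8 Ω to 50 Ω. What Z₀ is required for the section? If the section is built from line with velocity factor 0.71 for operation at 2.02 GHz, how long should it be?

Z_qwt ≈ 66.3 Ω; length ≈ 2.64 cm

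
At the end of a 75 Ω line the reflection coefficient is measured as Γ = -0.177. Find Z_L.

Z_L = Z_0·(1 + Γ)/(1 − Γ) = 75·(0.823)/(1.18)

Z_L ≈ 52.4 Ω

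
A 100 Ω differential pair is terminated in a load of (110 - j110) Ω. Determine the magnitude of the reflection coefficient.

Γ = (Z_L − Z_0)/(Z_L + Z_0) = (10 − j110)/(210 − j110)
|Γ| = 110/237

|Γ| ≈ 0.466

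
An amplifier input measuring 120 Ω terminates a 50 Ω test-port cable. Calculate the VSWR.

VSWR ≈ 2.4

Γ = (120 − 50)/(120 + 50) = 0.412
VSWR = (1 + 0.412)/(1 − 0.412)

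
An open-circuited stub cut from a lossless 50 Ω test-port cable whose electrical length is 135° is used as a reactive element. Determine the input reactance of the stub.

X_in ≈ 50 Ω (inductive)

tan(βl) = -1
For an open-circuited stub, Z_in = −jZ_0·cot(βl) = −jZ_0/tan(βl)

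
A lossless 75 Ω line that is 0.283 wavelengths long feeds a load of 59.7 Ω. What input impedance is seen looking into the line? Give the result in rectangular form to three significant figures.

βl = 2π × 0.283 = 102°
tan(βl) = tan(102°) = -4.75
Z_in = Z_0·(Z_L + jZ_0·tanβl)/(Z_0 + jZ_L·tanβl)
     = 75·(59.7 − j357)/(75 − j284)

Z_in ≈ 92 − j8.53 Ω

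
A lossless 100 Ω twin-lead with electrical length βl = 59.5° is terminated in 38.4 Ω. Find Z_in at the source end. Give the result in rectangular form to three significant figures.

tan(βl) = tan(59.5°) = 1.7
Z_in = Z_0·(Z_L + jZ_0·tanβl)/(Z_0 + jZ_L·tanβl)
     = 100·(38.4 + j170)/(100 + j65.2)

Z_in ≈ 105 + j102 Ω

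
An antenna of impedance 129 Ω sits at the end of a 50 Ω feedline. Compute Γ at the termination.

Γ = 0.441

Γ = (Z_L − Z_0)/(Z_L + Z_0) = (129 − 50)/(129 + 50) = 79/179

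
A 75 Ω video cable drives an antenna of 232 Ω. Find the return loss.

RL ≈ 5.82 dB

Γ = (232 − 75)/(232 + 75) = 0.511
RL = −20·log₁₀|Γ| = −20·log₁₀(0.511)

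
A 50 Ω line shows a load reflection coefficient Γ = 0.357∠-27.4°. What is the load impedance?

Z_L = Z_0·(1 + Γ)/(1 − Γ) = 50·(1.32 − j0.164)/(0.683 + j0.164)

Z_L ≈ 88.4 − j33.3 Ω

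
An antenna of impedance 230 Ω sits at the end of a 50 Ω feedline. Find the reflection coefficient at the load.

Γ = 0.643

Γ = (Z_L − Z_0)/(Z_L + Z_0) = (230 − 50)/(230 + 50) = 180/280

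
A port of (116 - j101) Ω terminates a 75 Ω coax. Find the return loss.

RL ≈ 5.94 dB

Γ = (41 − j101)/(191 − j101), |Γ| = 0.505
RL = −20·log₁₀|Γ| = −20·log₁₀(0.505)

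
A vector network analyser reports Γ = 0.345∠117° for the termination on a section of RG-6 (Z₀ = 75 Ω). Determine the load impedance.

Z_L ≈ 46.1 + j32.2 Ω

Z_L = Z_0·(1 + Γ)/(1 − Γ) = 75·(0.843 + j0.307)/(1.16 − j0.307)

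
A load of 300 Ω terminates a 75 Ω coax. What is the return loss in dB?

Γ = (300 − 75)/(300 + 75) = 0.6
RL = −20·log₁₀|Γ| = −20·log₁₀(0.6)

RL ≈ 4.44 dB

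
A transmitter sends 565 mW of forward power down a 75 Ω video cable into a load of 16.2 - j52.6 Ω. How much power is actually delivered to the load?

|Γ| = |(-58.8 − j52.6)/(91.2 − j52.6)| = 0.749
|Γ|² = 0.562
P_refl = |Γ|²·P_inc = 317 mW, P_del = (1 − |Γ|²)·P_inc = 248 mW

P_delivered ≈ 248 mW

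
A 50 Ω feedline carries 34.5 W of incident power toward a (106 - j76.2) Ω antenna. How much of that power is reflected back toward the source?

|Γ| = |(56 − j76.2)/(156 − j76.2)| = 0.545
|Γ|² = 0.297
P_refl = |Γ|²·P_inc = 10.2 W, P_del = (1 − |Γ|²)·P_inc = 24.3 W

P_reflected ≈ 10.2 W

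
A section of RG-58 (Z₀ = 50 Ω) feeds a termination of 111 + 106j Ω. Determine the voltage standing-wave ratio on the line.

Γ = (Z_L − Z_0)/(Z_L + Z_0) = (61 + j106)/(161 + j106)
|Γ| = 122/193 = 0.634
VSWR = (1 + |Γ|)/(1 − |Γ|) = 1.63/0.366

VSWR ≈ 4.47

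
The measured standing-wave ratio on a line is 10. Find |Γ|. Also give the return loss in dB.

|Γ| ≈ 0.818; return loss ≈ 1.74 dB

|Γ| = (S − 1)/(S + 1) = (10 − 1)/(10 + 1) = 9/11
RL = −20·log₁₀|Γ| = −20·log₁₀(0.818)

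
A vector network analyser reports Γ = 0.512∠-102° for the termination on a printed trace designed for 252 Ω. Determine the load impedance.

Z_L = Z_0·(1 + Γ)/(1 − Γ) = 252·(0.894 − j0.501)/(1.11 + j0.501)

Z_L ≈ 126 − j171 Ω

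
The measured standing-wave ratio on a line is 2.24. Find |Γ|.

|Γ| = (S − 1)/(S + 1) = (2.24 − 1)/(2.24 + 1) = 1.24/3.24

|Γ| ≈ 0.383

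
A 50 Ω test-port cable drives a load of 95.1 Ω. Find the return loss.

Γ = (95.1 − 50)/(95.1 + 50) = 0.311
RL = −20·log₁₀|Γ| = −20·log₁₀(0.311)

RL ≈ 10.1 dB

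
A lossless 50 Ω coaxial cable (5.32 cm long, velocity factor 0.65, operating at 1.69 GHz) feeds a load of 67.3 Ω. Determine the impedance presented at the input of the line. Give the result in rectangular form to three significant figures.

Z_in ≈ 64.2 + j9.1 Ω

λ = v/f = 0.65·c / 1.69 GHz = 0.115 m
βl = 2π·l/λ = 2π × 0.461 = 166°
tan(βl) = tan(166°) = -0.25
Z_in = Z_0·(Z_L + jZ_0·tanβl)/(Z_0 + jZ_L·tanβl)
     = 50·(67.3 − j12.5)/(50 − j16.8)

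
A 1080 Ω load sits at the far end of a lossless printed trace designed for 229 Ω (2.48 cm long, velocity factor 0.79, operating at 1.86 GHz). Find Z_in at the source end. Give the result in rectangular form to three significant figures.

Z_in ≈ 54.6 − j78.8 Ω

λ = v/f = 0.79·c / 1.86 GHz = 0.127 m
βl = 2π·l/λ = 2π × 0.195 = 70.1°
tan(βl) = tan(70.1°) = 2.76
Z_in = Z_0·(Z_L + jZ_0·tanβl)/(Z_0 + jZ_L·tanβl)
     = 229·(1080 + j631)/(229 + j2980)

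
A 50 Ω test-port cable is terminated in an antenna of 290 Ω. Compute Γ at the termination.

Γ = (Z_L − Z_0)/(Z_L + Z_0) = (290 − 50)/(290 + 50) = 240/340

Γ = 0.706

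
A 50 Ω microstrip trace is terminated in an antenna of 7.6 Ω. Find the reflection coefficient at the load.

Γ = -0.736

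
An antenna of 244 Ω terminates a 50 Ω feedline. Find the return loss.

Γ = (244 − 50)/(244 + 50) = 0.66
RL = −20·log₁₀|Γ| = −20·log₁₀(0.66)

RL ≈ 3.61 dB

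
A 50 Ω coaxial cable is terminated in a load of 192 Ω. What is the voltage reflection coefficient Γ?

Γ = (Z_L − Z_0)/(Z_L + Z_0) = (192 − 50)/(192 + 50) = 142/242

Γ = 0.587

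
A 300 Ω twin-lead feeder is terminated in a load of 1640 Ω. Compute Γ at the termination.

Γ = 0.691

Γ = (Z_L − Z_0)/(Z_L + Z_0) = (1640 − 300)/(1640 + 300) = 1340/1940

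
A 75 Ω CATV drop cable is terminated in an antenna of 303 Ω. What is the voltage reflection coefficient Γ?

Γ = (Z_L − Z_0)/(Z_L + Z_0) = (303 − 75)/(303 + 75) = 228/378

Γ = 0.603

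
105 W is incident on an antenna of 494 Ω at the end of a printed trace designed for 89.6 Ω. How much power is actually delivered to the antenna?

P_delivered ≈ 54.6 W

Γ = (494 − 89.6)/(494 + 89.6) = 0.693
|Γ|² = 0.48
P_refl = |Γ|²·P_inc = 50.4 W, P_del = (1 − |Γ|²)·P_inc = 54.6 W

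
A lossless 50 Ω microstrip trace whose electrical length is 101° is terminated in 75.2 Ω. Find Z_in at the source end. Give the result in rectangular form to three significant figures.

tan(βl) = tan(101°) = -5.14
Z_in = Z_0·(Z_L + jZ_0·tanβl)/(Z_0 + jZ_L·tanβl)
     = 50·(75.2 − j257)/(50 − j387)

Z_in ≈ 33.9 + j5.33 Ω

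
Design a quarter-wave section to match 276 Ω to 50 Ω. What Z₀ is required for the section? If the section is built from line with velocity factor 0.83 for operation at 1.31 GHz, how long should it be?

Z_qwt = √(Z_0·R_L) = √(50 × 276) = √13800
λ = 0.83·c/f = 0.19 m, so l = λ/4 = 0.0475 m

Z_qwt ≈ 117 Ω; length ≈ 4.75 cm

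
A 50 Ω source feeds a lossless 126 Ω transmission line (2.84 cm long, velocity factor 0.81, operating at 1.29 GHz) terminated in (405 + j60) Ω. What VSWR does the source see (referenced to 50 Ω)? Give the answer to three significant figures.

VSWR ≈ 4.31

λ = v/f = 0.81·c / 1.29 GHz = 0.188 m
βl = 2π·l/λ = 2π × 0.151 = 54.3°
tan(βl) = 1.39
Z_in = Z_0·(Z_L + jZ_0·tanβl)/(Z_0 + jZ_L·tanβl) = 59.1 − j86.2 Ω
Γ_s = (Z_in − Z_s)/(Z_in + Z_s) = (9.14 − j86.2)/(109 − j86.2), |Γ_s| = 0.623
VSWR = (1 + |Γ_s|)/(1 − |Γ_s|)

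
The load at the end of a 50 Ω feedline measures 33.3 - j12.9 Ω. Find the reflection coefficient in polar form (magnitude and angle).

Γ ≈ 0.25 ∠ -134°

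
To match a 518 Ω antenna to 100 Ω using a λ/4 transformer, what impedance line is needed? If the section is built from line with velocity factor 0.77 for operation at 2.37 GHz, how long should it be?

Z_qwt ≈ 228 Ω; length ≈ 2.44 cm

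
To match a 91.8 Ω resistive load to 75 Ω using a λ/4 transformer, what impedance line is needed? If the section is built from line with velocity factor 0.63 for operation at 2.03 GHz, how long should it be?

Z_qwt ≈ 83 Ω; length ≈ 2.33 cm

Z_qwt = √(Z_0·R_L) = √(75 × 91.8) = √6885
λ = 0.63·c/f = 0.0931 m, so l = λ/4 = 0.0233 m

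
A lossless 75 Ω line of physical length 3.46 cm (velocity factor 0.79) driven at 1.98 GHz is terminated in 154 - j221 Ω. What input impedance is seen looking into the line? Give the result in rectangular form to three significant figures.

Z_in ≈ 14.2 + j37.5 Ω

λ = v/f = 0.79·c / 1.98 GHz = 0.12 m
βl = 2π·l/λ = 2π × 0.289 = 104°
tan(βl) = tan(104°) = -3.99
Z_in = Z_0·(Z_L + jZ_0·tanβl)/(Z_0 + jZ_L·tanβl)
     = 75·(154 − j520)/(-807 − j615)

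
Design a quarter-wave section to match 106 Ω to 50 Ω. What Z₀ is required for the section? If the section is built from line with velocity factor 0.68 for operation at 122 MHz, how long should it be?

Z_qwt ≈ 72.8 Ω; length ≈ 41.8 cm

Z_qwt = √(Z_0·R_L) = √(50 × 106) = √5300
λ = 0.68·c/f = 1.67 m, so l = λ/4 = 0.418 m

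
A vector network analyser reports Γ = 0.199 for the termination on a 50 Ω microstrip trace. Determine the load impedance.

Z_L = Z_0·(1 + Γ)/(1 − Γ) = 50·(1.2)/(0.801)

Z_L ≈ 74.8 Ω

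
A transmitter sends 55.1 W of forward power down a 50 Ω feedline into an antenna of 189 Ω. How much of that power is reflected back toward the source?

P_reflected ≈ 18.6 W

Γ = (189 − 50)/(189 + 50) = 0.582
|Γ|² = 0.338
P_refl = |Γ|²·P_inc = 18.6 W, P_del = (1 − |Γ|²)·P_inc = 36.5 W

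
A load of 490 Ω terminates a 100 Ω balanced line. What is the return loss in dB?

Γ = (490 − 100)/(490 + 100) = 0.661
RL = −20·log₁₀|Γ| = −20·log₁₀(0.661)

RL ≈ 3.6 dB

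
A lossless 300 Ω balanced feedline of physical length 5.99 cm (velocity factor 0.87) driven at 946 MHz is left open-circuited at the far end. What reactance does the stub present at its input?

λ = v/f = 0.87·c / 946 MHz = 0.276 m
βl = 2π·l/λ = 2π × 0.217 = 78.2°
tan(βl) = 4.77
For an open-circuited stub, Z_in = −jZ_0·cot(βl) = −jZ_0/tan(βl)

X_in ≈ -62.9 Ω (capacitive)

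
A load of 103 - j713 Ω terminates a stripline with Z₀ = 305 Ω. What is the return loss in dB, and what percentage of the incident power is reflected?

RL ≈ 0.895 dB; 81.4% of incident power reflected

Γ = (-202 − j713)/(408 − j713), |Γ| = 0.902
RL = −20·log₁₀(0.902) = 0.895 dB
P_refl/P_inc = |Γ|² = 0.814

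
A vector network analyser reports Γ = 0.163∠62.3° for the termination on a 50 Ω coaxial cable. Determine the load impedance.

Z_L ≈ 55.6 + j16.5 Ω

Z_L = Z_0·(1 + Γ)/(1 − Γ) = 50·(1.08 + j0.144)/(0.924 − j0.144)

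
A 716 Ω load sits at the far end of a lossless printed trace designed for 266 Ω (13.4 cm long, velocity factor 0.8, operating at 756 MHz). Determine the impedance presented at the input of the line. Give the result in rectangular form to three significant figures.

Z_in ≈ 301 + j290 Ω

λ = v/f = 0.8·c / 756 MHz = 0.317 m
βl = 2π·l/λ = 2π × 0.422 = 152°
tan(βl) = tan(152°) = -0.533
Z_in = Z_0·(Z_L + jZ_0·tanβl)/(Z_0 + jZ_L·tanβl)
     = 266·(716 − j142)/(266 − j381)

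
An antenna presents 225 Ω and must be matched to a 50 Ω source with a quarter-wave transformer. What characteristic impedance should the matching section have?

Z_qwt = √(Z_0·R_L) = √(50 × 225) = √11250

Z_qwt ≈ 106 Ω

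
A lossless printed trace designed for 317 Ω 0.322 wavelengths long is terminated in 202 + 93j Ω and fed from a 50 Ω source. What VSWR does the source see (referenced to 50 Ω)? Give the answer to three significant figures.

VSWR ≈ 6.74

βl = 2π × 0.322 = 116°
tan(βl) = -2.06
Z_in = Z_0·(Z_L + jZ_0·tanβl)/(Z_0 + jZ_L·tanβl) = 246 − j147 Ω
Γ_s = (Z_in − Z_s)/(Z_in + Z_s) = (196 − j147)/(296 − j147), |Γ_s| = 0.742
VSWR = (1 + |Γ_s|)/(1 − |Γ_s|)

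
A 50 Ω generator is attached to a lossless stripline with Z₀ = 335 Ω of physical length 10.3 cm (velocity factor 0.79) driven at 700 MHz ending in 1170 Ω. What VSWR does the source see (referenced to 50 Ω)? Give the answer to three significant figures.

VSWR ≈ 4.57

λ = v/f = 0.79·c / 700 MHz = 0.339 m
βl = 2π·l/λ = 2π × 0.304 = 110°
tan(βl) = -2.82
Z_in = Z_0·(Z_L + jZ_0·tanβl)/(Z_0 + jZ_L·tanβl) = 107 + j108 Ω
Γ_s = (Z_in − Z_s)/(Z_in + Z_s) = (56.9 + j108)/(157 + j108), |Γ_s| = 0.641
VSWR = (1 + |Γ_s|)/(1 − |Γ_s|)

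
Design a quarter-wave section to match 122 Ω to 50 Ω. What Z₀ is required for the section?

Z_qwt = √(Z_0·R_L) = √(50 × 122) = √6100

Z_qwt ≈ 78.1 Ω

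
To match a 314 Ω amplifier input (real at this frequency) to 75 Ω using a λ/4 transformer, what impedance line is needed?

Z_qwt ≈ 153 Ω

Z_qwt = √(Z_0·R_L) = √(75 × 314) = √23550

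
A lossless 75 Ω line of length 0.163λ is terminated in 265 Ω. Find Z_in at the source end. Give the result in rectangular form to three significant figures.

Z_in ≈ 28.2 − j40.8 Ω

βl = 2π × 0.163 = 58.7°
tan(βl) = tan(58.7°) = 1.64
Z_in = Z_0·(Z_L + jZ_0·tanβl)/(Z_0 + jZ_L·tanβl)
     = 75·(265 + j123)/(75 + j436)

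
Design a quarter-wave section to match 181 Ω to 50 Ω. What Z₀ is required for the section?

Z_qwt ≈ 95.1 Ω

Z_qwt = √(Z_0·R_L) = √(50 × 181) = √9050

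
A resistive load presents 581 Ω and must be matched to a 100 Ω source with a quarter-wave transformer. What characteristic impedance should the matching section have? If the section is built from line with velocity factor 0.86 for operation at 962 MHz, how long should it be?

Z_qwt = √(Z_0·R_L) = √(100 × 581) = √58100
λ = 0.86·c/f = 0.268 m, so l = λ/4 = 0.067 m

Z_qwt ≈ 241 Ω; length ≈ 6.7 cm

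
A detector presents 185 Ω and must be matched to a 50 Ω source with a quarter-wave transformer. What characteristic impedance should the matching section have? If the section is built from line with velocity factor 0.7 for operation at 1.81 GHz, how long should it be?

Z_qwt = √(Z_0·R_L) = √(50 × 185) = √9250
λ = 0.7·c/f = 0.116 m, so l = λ/4 = 0.029 m

Z_qwt ≈ 96.2 Ω; length ≈ 2.9 cm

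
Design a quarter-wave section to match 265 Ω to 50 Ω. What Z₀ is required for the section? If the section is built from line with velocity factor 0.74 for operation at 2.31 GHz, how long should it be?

Z_qwt ≈ 115 Ω; length ≈ 2.4 cm

Z_qwt = √(Z_0·R_L) = √(50 × 265) = √13250
λ = 0.74·c/f = 0.0961 m, so l = λ/4 = 0.024 m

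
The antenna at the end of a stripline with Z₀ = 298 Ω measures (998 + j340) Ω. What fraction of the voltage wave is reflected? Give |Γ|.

|Γ| ≈ 0.581

Γ = (Z_L − Z_0)/(Z_L + Z_0) = (700 + j340)/(1296 + j340)
|Γ| = 778/1340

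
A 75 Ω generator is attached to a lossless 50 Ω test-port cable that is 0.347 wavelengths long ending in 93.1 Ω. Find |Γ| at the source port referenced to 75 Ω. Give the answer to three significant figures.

|Γ| ≈ 0.406

βl = 2π × 0.347 = 125°
tan(βl) = -1.43
Z_in = Z_0·(Z_L + jZ_0·tanβl)/(Z_0 + jZ_L·tanβl) = 35 + j21.8 Ω
Γ_s = (Z_in − Z_s)/(Z_in + Z_s) = (-40 + j21.8)/(110 + j21.8), |Γ_s| = 0.406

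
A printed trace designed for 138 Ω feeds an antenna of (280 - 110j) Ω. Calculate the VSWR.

VSWR ≈ 2.42

Γ = (Z_L − Z_0)/(Z_L + Z_0) = (142 − j110)/(418 − j110)
|Γ| = 180/432 = 0.416
VSWR = (1 + |Γ|)/(1 − |Γ|) = 1.42/0.584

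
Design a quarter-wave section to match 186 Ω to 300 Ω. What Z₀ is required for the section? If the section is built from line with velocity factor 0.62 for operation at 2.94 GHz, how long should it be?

Z_qwt ≈ 236 Ω; length ≈ 1.58 cm

Z_qwt = √(Z_0·R_L) = √(300 × 186) = √55800
λ = 0.62·c/f = 0.0633 m, so l = λ/4 = 0.0158 m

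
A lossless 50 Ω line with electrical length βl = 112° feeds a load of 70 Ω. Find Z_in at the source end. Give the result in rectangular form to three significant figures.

Z_in ≈ 38.4 + j9.13 Ω

tan(βl) = tan(112°) = -2.48
Z_in = Z_0·(Z_L + jZ_0·tanβl)/(Z_0 + jZ_L·tanβl)
     = 50·(70 − j124)/(50 − j173)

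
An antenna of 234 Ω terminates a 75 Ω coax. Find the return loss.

RL ≈ 5.77 dB

Γ = (234 − 75)/(234 + 75) = 0.515
RL = −20·log₁₀|Γ| = −20·log₁₀(0.515)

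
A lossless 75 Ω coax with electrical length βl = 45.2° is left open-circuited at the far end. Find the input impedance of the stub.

Z_in ≈ −j74.5 Ω

tan(βl) = 1.01
For an open-circuited stub, Z_in = −jZ_0·cot(βl) = −jZ_0/tan(βl)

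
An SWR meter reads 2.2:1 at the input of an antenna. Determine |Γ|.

|Γ| = (S − 1)/(S + 1) = (2.2 − 1)/(2.2 + 1) = 1.2/3.2

|Γ| ≈ 0.375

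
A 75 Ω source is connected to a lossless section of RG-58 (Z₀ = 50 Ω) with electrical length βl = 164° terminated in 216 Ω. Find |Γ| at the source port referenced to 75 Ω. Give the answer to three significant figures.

tan(βl) = -0.287
Z_in = Z_0·(Z_L + jZ_0·tanβl)/(Z_0 + jZ_L·tanβl) = 92.2 + j99.9 Ω
Γ_s = (Z_in − Z_s)/(Z_in + Z_s) = (17.2 + j99.9)/(167 + j99.9), |Γ_s| = 0.52

|Γ| ≈ 0.52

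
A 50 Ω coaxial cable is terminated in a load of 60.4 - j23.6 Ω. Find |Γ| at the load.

|Γ| ≈ 0.228

Γ = (Z_L − Z_0)/(Z_L + Z_0) = (10.4 − j23.6)/(110.4 − j23.6)
|Γ| = 25.8/113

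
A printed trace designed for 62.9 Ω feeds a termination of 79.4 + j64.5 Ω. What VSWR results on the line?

Γ = (Z_L − Z_0)/(Z_L + Z_0) = (16.5 + j64.5)/(142.3 + j64.5)
|Γ| = 66.6/156 = 0.426
VSWR = (1 + |Γ|)/(1 − |Γ|) = 1.43/0.574

VSWR ≈ 2.49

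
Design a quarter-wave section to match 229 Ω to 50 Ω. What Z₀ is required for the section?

Z_qwt = √(Z_0·R_L) = √(50 × 229) = √11450

Z_qwt ≈ 107 Ω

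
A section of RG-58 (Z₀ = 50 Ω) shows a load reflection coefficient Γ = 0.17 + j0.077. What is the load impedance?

Z_L ≈ 69.5 + j11.1 Ω

Z_L = Z_0·(1 + Γ)/(1 − Γ) = 50·(1.17 + j0.077)/(0.83 − j0.077)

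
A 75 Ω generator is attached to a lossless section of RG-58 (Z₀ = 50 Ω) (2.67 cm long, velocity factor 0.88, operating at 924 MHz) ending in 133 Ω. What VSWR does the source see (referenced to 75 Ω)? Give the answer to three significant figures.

VSWR ≈ 2.53

λ = v/f = 0.88·c / 924 MHz = 0.286 m
βl = 2π·l/λ = 2π × 0.0935 = 33.6°
tan(βl) = 0.665
Z_in = Z_0·(Z_L + jZ_0·tanβl)/(Z_0 + jZ_L·tanβl) = 46.4 − j48.9 Ω
Γ_s = (Z_in − Z_s)/(Z_in + Z_s) = (-28.6 − j48.9)/(121 − j48.9), |Γ_s| = 0.433
VSWR = (1 + |Γ_s|)/(1 − |Γ_s|)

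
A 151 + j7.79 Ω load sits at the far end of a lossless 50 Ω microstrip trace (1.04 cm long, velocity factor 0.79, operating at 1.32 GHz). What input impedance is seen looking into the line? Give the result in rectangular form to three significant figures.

λ = v/f = 0.79·c / 1.32 GHz = 0.18 m
βl = 2π·l/λ = 2π × 0.0579 = 20.9°
tan(βl) = tan(20.9°) = 0.381
Z_in = Z_0·(Z_L + jZ_0·tanβl)/(Z_0 + jZ_L·tanβl)
     = 50·(151 + j26.8)/(47 + j57.5)

Z_in ≈ 78.3 − j67.2 Ω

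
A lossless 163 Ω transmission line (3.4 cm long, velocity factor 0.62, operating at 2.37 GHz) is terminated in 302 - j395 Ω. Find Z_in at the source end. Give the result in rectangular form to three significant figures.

λ = v/f = 0.62·c / 2.37 GHz = 0.0785 m
βl = 2π·l/λ = 2π × 0.433 = 156°
tan(βl) = tan(156°) = -0.446
Z_in = Z_0·(Z_L + jZ_0·tanβl)/(Z_0 + jZ_L·tanβl)
     = 163·(302 − j468)/(-13.2 − j135)

Z_in ≈ 525 + j417 Ω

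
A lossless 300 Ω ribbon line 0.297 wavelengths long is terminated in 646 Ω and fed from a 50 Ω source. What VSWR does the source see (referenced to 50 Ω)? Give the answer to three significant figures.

βl = 2π × 0.297 = 107°
tan(βl) = -3.29
Z_in = Z_0·(Z_L + jZ_0·tanβl)/(Z_0 + jZ_L·tanβl) = 149 + j70.2 Ω
Γ_s = (Z_in − Z_s)/(Z_in + Z_s) = (99.2 + j70.2)/(199 + j70.2), |Γ_s| = 0.575
VSWR = (1 + |Γ_s|)/(1 − |Γ_s|)

VSWR ≈ 3.71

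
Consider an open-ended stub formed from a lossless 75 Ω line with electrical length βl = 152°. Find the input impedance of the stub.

Z_in ≈ +j141 Ω

tan(βl) = -0.532
For an open-ended stub, Z_in = −jZ_0·cot(βl) = −jZ_0/tan(βl)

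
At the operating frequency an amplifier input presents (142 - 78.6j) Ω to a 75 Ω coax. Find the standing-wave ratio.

Γ = (Z_L − Z_0)/(Z_L + Z_0) = (67 − j78.6)/(217 − j78.6)
|Γ| = 103/231 = 0.447
VSWR = (1 + |Γ|)/(1 − |Γ|) = 1.45/0.553

VSWR ≈ 2.62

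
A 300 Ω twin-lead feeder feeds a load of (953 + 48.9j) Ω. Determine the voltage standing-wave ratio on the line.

Γ = (Z_L − Z_0)/(Z_L + Z_0) = (653 + j48.9)/(1253 + j48.9)
|Γ| = 655/1250 = 0.522
VSWR = (1 + |Γ|)/(1 − |Γ|) = 1.52/0.478

VSWR ≈ 3.19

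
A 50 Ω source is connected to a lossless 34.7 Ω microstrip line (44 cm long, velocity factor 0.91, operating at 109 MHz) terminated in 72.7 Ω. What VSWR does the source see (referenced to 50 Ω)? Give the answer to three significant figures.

VSWR ≈ 2.74

λ = v/f = 0.91·c / 109 MHz = 2.5 m
βl = 2π·l/λ = 2π × 0.176 = 63.2°
tan(βl) = 1.98
Z_in = Z_0·(Z_L + jZ_0·tanβl)/(Z_0 + jZ_L·tanβl) = 19.6 − j12.8 Ω
Γ_s = (Z_in − Z_s)/(Z_in + Z_s) = (-30.4 − j12.8)/(69.6 − j12.8), |Γ_s| = 0.465
VSWR = (1 + |Γ_s|)/(1 − |Γ_s|)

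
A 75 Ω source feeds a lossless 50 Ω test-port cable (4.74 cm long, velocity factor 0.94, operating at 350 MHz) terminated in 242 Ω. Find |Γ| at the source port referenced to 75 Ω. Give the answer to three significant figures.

λ = v/f = 0.94·c / 350 MHz = 0.806 m
βl = 2π·l/λ = 2π × 0.0588 = 21.2°
tan(βl) = 0.387
Z_in = Z_0·(Z_L + jZ_0·tanβl)/(Z_0 + jZ_L·tanβl) = 61.6 − j96.2 Ω
Γ_s = (Z_in − Z_s)/(Z_in + Z_s) = (-13.4 − j96.2)/(137 − j96.2), |Γ_s| = 0.581

|Γ| ≈ 0.581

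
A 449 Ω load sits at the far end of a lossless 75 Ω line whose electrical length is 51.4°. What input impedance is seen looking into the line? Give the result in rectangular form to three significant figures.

Z_in ≈ 20.2 − j57.2 Ω

tan(βl) = tan(51.4°) = 1.25
Z_in = Z_0·(Z_L + jZ_0·tanβl)/(Z_0 + jZ_L·tanβl)
     = 75·(449 + j94)/(75 + j562)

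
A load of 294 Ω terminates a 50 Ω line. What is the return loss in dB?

RL ≈ 2.98 dB

Γ = (294 − 50)/(294 + 50) = 0.709
RL = −20·log₁₀|Γ| = −20·log₁₀(0.709)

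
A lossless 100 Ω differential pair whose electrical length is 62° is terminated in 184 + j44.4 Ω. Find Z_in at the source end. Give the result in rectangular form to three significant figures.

Z_in ≈ 69.6 − j49.9 Ω

tan(βl) = tan(62°) = 1.88
Z_in = Z_0·(Z_L + jZ_0·tanβl)/(Z_0 + jZ_L·tanβl)
     = 100·(184 + j232)/(16.5 + j346)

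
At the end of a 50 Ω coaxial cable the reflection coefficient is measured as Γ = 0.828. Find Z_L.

Z_L = Z_0·(1 + Γ)/(1 − Γ) = 50·(1.83)/(0.172)

Z_L ≈ 531 Ω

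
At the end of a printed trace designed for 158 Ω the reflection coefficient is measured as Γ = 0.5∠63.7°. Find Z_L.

Z_L = Z_0·(1 + Γ)/(1 − Γ) = 158·(1.22 + j0.448)/(0.778 − j0.448)

Z_L ≈ 147 + j176 Ω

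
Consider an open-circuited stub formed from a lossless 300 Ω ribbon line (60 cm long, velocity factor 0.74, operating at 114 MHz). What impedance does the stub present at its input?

Z_in ≈ +j115 Ω

λ = v/f = 0.74·c / 114 MHz = 1.95 m
βl = 2π·l/λ = 2π × 0.308 = 111°
tan(βl) = -2.62
For an open-circuited stub, Z_in = −jZ_0·cot(βl) = −jZ_0/tan(βl)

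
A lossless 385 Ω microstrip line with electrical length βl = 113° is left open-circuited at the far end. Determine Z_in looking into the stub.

tan(βl) = -2.36
For an open-circuited stub, Z_in = −jZ_0·cot(βl) = −jZ_0/tan(βl)

Z_in ≈ +j163 Ω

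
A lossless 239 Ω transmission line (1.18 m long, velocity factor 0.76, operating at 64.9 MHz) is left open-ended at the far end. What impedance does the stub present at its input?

λ = v/f = 0.76·c / 64.9 MHz = 3.51 m
βl = 2π·l/λ = 2π × 0.336 = 121°
tan(βl) = -1.67
For an open-ended stub, Z_in = −jZ_0·cot(βl) = −jZ_0/tan(βl)

Z_in ≈ +j143 Ω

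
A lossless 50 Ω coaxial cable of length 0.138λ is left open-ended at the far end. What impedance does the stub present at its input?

Z_in ≈ −j42.4 Ω

βl = 2π × 0.138 = 49.7°
tan(βl) = 1.18
For an open-ended stub, Z_in = −jZ_0·cot(βl) = −jZ_0/tan(βl)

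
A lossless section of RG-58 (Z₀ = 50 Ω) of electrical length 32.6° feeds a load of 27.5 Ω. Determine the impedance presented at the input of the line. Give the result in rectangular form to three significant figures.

tan(βl) = tan(32.6°) = 0.64
Z_in = Z_0·(Z_L + jZ_0·tanβl)/(Z_0 + jZ_L·tanβl)
     = 50·(27.5 + j32)/(50 + j17.6)

Z_in ≈ 34.5 + j19.8 Ω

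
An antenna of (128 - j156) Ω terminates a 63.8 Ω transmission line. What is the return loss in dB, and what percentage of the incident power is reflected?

RL ≈ 3.32 dB; 46.6% of incident power reflected

Γ = (64.2 − j156)/(191.8 − j156), |Γ| = 0.682
RL = −20·log₁₀(0.682) = 3.32 dB
P_refl/P_inc = |Γ|² = 0.466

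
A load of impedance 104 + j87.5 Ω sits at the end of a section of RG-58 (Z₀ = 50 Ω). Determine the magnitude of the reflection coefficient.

Γ = (Z_L − Z_0)/(Z_L + Z_0) = (54 + j87.5)/(154 + j87.5)
|Γ| = 103/177

|Γ| ≈ 0.581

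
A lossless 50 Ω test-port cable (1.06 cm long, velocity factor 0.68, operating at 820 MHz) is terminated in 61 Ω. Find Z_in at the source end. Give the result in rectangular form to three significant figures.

λ = v/f = 0.68·c / 820 MHz = 0.249 m
βl = 2π·l/λ = 2π × 0.0426 = 15.3°
tan(βl) = tan(15.3°) = 0.274
Z_in = Z_0·(Z_L + jZ_0·tanβl)/(Z_0 + jZ_L·tanβl)
     = 50·(61 + j13.7)/(50 + j16.7)

Z_in ≈ 59 − j6.02 Ω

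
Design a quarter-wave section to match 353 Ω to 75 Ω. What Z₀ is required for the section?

Z_qwt = √(Z_0·R_L) = √(75 × 353) = √26480

Z_qwt ≈ 163 Ω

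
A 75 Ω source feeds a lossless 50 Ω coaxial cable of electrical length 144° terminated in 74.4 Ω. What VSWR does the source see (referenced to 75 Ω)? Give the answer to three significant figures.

tan(βl) = -0.727
Z_in = Z_0·(Z_L + jZ_0·tanβl)/(Z_0 + jZ_L·tanβl) = 52.4 + j20.3 Ω
Γ_s = (Z_in − Z_s)/(Z_in + Z_s) = (-22.6 + j20.3)/(127 + j20.3), |Γ_s| = 0.236
VSWR = (1 + |Γ_s|)/(1 − |Γ_s|)

VSWR ≈ 1.62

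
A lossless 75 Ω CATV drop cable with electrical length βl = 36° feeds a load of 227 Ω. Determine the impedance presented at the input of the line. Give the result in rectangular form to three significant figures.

tan(βl) = tan(36°) = 0.727
Z_in = Z_0·(Z_L + jZ_0·tanβl)/(Z_0 + jZ_L·tanβl)
     = 75·(227 + j54.5)/(75 + j165)

Z_in ≈ 59.4 − j76.2 Ω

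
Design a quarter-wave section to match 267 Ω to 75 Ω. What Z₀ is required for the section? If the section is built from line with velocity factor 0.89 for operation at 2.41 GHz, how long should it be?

Z_qwt = √(Z_0·R_L) = √(75 × 267) = √20020
λ = 0.89·c/f = 0.111 m, so l = λ/4 = 0.0277 m

Z_qwt ≈ 142 Ω; length ≈ 2.77 cm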